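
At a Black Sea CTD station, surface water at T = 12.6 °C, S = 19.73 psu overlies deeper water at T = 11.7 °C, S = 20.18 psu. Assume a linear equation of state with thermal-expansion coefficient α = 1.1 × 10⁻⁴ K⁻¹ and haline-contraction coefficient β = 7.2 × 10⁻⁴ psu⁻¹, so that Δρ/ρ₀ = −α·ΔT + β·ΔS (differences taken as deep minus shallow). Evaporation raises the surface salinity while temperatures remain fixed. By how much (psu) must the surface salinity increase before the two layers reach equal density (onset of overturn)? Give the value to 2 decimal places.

Neutral buoyancy requires −α(T_deep − T_surf) + β(S_deep − S_surf′) = 0.
S_surf′ = S_deep − (α/β)·ΔT = 20.18 − (1.1 × 10⁻⁴/7.2 × 10⁻⁴)·(-0.9) = 20.3175 psu.
Increase required: 20.3175 − 19.73 = 0.5875 psu.

0.59 psu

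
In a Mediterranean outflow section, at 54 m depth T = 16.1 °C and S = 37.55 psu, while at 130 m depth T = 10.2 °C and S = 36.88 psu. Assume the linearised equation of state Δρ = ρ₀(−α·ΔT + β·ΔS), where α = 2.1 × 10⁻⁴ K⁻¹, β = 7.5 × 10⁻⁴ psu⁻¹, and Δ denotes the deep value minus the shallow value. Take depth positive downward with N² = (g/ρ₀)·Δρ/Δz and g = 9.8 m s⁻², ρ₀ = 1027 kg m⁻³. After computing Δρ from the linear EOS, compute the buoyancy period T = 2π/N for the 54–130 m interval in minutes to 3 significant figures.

10.7 min

ΔT = -5.9 K, ΔS = -0.67 psu (deep − shallow).
Δρ/ρ₀ = −αΔT + βΔS = 1.239 × 10⁻³ − 5.025 × 10⁻⁴ = 7.365 × 10⁻⁴, so Δρ ≈ 0.7564 kg m⁻³.
N² = (g/ρ₀)·Δρ/Δz = g·(Δρ/ρ₀)/Δz = 9.8 × 7.365 × 10⁻⁴ / 76 = 9.4970 × 10⁻⁵ s⁻².
N = √(9.4970 × 10⁻⁵) = 9.7453 × 10⁻³ rad s⁻¹ → T = 2π/N = 644.74 s = 10.746 min ≈ 10.7 min.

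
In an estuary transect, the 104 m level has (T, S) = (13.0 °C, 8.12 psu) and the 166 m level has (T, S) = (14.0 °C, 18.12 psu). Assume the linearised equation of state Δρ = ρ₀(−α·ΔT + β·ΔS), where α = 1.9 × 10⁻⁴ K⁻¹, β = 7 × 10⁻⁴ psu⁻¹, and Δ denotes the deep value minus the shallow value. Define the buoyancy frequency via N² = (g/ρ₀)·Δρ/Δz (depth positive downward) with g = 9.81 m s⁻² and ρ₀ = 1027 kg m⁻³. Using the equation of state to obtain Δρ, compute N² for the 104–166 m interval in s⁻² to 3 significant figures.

1.08 × 10⁻³ s⁻²

ΔT = +1.0 K, ΔS = +10.00 psu (deep − shallow).
Δρ/ρ₀ = −αΔT + βΔS = -1.90 × 10⁻⁴ + 7.00 × 10⁻³ = 6.81 × 10⁻³, so Δρ ≈ 6.994 kg m⁻³.
N² = (g/ρ₀)·Δρ/Δz = g·(Δρ/ρ₀)/Δz = 9.81 × 6.81 × 10⁻³ / 62 = 1.0775 × 10⁻³ s⁻² ≈ 1.08 × 10⁻³ s⁻².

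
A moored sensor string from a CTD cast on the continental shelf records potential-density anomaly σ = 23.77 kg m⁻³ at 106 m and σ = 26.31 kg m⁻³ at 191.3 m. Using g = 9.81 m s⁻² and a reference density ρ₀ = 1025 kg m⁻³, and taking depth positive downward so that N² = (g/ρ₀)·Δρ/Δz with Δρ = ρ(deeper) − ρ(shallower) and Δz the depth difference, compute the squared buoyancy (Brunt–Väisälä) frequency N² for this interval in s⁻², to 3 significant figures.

Δρ = 1026.31 − 1023.77 = 2.54 kg m⁻³ over Δz = 191.3 − 106 = 85.3 m.
N² = (9.81/1025) × (2.54/85.3) = 2.8499 × 10⁻⁴ s⁻² ≈ 2.85 × 10⁻⁴ s⁻².

2.85 × 10⁻⁴ s⁻²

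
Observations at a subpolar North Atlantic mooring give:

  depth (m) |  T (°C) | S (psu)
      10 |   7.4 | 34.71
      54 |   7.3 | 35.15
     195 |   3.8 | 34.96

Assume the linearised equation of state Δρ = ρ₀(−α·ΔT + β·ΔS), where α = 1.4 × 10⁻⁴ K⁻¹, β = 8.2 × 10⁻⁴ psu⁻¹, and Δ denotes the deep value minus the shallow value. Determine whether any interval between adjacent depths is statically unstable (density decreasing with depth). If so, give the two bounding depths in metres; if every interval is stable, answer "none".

Evaluate Δρ/ρ₀ = −αΔT + βΔS across each adjacent pair:
  10–54 m: −αΔT+βΔS = −(1.4 × 10⁻⁴)(-0.1)+(8.2 × 10⁻⁴)(+0.44) = 3.7 × 10⁻⁴ → stable
  54–195 m: −αΔT+βΔS = −(1.4 × 10⁻⁴)(-3.5)+(8.2 × 10⁻⁴)(-0.19) = 3.3 × 10⁻⁴ → stable
Every interval has Δρ > 0: the column is stably stratified throughout.

none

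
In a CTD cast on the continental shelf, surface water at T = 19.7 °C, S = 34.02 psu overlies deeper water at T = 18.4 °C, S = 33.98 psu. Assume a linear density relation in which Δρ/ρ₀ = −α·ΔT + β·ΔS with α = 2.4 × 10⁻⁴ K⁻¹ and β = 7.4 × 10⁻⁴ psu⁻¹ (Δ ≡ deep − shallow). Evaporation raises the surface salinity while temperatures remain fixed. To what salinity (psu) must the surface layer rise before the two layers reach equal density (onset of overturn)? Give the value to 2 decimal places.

Neutral buoyancy requires −α(T_deep − T_surf) + β(S_deep − S_surf′) = 0.
S_surf′ = S_deep − (α/β)·ΔT = 33.98 − (2.4 × 10⁻⁴/7.4 × 10⁻⁴)·(-1.3) = 34.4016 psu.
Increase required: 34.4016 − 34.02 = 0.3816 psu.

34.40 psu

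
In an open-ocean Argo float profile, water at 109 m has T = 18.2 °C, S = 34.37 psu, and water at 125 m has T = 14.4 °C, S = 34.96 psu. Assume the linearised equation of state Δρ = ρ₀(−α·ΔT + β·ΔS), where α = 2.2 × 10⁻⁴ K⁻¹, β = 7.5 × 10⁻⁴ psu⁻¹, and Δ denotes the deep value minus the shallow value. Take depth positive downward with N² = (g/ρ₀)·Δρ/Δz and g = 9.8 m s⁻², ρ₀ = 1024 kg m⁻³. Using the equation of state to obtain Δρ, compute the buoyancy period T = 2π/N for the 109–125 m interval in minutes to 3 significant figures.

ΔT = -3.8 K, ΔS = +0.59 psu (deep − shallow).
Δρ/ρ₀ = −αΔT + βΔS = 8.36 × 10⁻⁴ + 4.425 × 10⁻⁴ = 1.2785 × 10⁻³, so Δρ ≈ 1.309 kg m⁻³.
N² = (g/ρ₀)·Δρ/Δz = g·(Δρ/ρ₀)/Δz = 9.8 × 1.2785 × 10⁻³ / 16 = 7.8308 × 10⁻⁴ s⁻².
N = √(7.8308 × 10⁻⁴) = 0.027984 rad s⁻¹ → T = 2π/N = 224.53 s = 3.7422 min ≈ 3.74 min.

3.74 min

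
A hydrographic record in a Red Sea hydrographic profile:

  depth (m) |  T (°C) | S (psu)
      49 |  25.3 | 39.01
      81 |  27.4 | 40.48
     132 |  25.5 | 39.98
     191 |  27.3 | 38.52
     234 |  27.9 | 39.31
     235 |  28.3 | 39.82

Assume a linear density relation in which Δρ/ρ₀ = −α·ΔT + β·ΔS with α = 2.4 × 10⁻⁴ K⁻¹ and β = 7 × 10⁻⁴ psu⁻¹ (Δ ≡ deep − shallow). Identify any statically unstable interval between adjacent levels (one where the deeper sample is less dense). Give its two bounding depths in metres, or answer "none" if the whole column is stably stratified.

Evaluate Δρ/ρ₀ = −αΔT + βΔS across each adjacent pair:
  49–81 m: −αΔT+βΔS = −(2.4 × 10⁻⁴)(+2.1)+(7 × 10⁻⁴)(+1.47) = 5.2 × 10⁻⁴ → stable
  81–132 m: −αΔT+βΔS = −(2.4 × 10⁻⁴)(-1.9)+(7 × 10⁻⁴)(-0.50) = 1.1 × 10⁻⁴ → stable
  132–191 m: −αΔT+βΔS = −(2.4 × 10⁻⁴)(+1.8)+(7 × 10⁻⁴)(-1.46) = -1.5 × 10⁻³ → UNSTABLE
  191–234 m: −αΔT+βΔS = −(2.4 × 10⁻⁴)(+0.6)+(7 × 10⁻⁴)(+0.79) = 4.1 × 10⁻⁴ → stable
  234–235 m: −αΔT+βΔS = −(2.4 × 10⁻⁴)(+0.4)+(7 × 10⁻⁴)(+0.51) = 2.6 × 10⁻⁴ → stable
The 132–191 m interval has Δρ < 0: lighter water underlies denser water.

132–191 m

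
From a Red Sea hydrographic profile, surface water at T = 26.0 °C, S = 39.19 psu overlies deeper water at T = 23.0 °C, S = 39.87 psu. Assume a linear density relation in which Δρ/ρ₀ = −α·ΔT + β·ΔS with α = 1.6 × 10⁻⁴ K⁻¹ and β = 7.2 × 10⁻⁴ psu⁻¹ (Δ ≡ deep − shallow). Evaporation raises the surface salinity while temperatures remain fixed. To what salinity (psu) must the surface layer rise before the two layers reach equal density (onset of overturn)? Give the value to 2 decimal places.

40.54 psu

Neutral buoyancy requires −α(T_deep − T_surf) + β(S_deep − S_surf′) = 0.
S_surf′ = S_deep − (α/β)·ΔT = 39.87 − (1.6 × 10⁻⁴/7.2 × 10⁻⁴)·(-3.0) = 40.5367 psu.
Increase required: 40.5367 − 39.19 = 1.3467 psu.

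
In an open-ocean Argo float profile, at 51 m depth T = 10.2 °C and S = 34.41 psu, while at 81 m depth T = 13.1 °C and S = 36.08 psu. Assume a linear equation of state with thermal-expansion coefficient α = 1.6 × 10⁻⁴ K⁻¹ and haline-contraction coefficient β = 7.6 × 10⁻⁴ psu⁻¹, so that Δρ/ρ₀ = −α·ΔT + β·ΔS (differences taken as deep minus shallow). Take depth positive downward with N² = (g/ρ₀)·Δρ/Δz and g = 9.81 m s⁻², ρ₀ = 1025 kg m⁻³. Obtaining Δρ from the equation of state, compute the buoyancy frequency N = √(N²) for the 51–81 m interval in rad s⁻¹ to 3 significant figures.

0.0162 rad s⁻¹

ΔT = +2.9 K, ΔS = +1.67 psu (deep − shallow).
Δρ/ρ₀ = −αΔT + βΔS = -4.64 × 10⁻⁴ + 1.2692 × 10⁻³ = 8.052 × 10⁻⁴, so Δρ ≈ 0.8253 kg m⁻³.
N² = (g/ρ₀)·Δρ/Δz = g·(Δρ/ρ₀)/Δz = 9.81 × 8.052 × 10⁻⁴ / 30 = 2.6330 × 10⁻⁴ s⁻².
N = √(2.6330 × 10⁻⁴) = 0.016227 rad s⁻¹ ≈ 0.0162 rad s⁻¹.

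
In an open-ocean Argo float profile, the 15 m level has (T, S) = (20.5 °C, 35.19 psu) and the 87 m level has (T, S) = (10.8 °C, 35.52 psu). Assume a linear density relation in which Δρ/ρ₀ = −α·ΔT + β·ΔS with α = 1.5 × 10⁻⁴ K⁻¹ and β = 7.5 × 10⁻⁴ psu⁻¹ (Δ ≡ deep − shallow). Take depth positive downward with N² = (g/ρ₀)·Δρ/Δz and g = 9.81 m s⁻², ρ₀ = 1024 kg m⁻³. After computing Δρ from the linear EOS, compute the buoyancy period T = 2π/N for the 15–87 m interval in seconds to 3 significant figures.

413 s

ΔT = -9.7 K, ΔS = +0.33 psu (deep − shallow).
Δρ/ρ₀ = −αΔT + βΔS = 1.455 × 10⁻³ + 2.475 × 10⁻⁴ = 1.7025 × 10⁻³, so Δρ ≈ 1.743 kg m⁻³.
N² = (g/ρ₀)·Δρ/Δz = g·(Δρ/ρ₀)/Δz = 9.81 × 1.7025 × 10⁻³ / 72 = 2.3197 × 10⁻⁴ s⁻².
N = √(2.3197 × 10⁻⁴) = 0.015231 rad s⁻¹ → T = 2π/N = 412.53 s ≈ 413 s.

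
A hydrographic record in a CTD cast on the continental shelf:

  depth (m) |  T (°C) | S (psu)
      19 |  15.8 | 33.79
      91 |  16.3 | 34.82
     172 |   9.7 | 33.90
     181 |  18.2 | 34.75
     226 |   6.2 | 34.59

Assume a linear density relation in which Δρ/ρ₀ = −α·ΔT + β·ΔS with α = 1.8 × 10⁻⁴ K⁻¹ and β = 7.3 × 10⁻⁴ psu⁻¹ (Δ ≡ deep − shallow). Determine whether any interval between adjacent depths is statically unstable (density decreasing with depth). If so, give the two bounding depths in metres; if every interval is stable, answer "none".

172–181 m

Evaluate Δρ/ρ₀ = −αΔT + βΔS across each adjacent pair:
  19–91 m: −αΔT+βΔS = −(1.8 × 10⁻⁴)(+0.5)+(7.3 × 10⁻⁴)(+1.03) = 6.6 × 10⁻⁴ → stable
  91–172 m: −αΔT+βΔS = −(1.8 × 10⁻⁴)(-6.6)+(7.3 × 10⁻⁴)(-0.92) = 5.2 × 10⁻⁴ → stable
  172–181 m: −αΔT+βΔS = −(1.8 × 10⁻⁴)(+8.5)+(7.3 × 10⁻⁴)(+0.85) = -9.1 × 10⁻⁴ → UNSTABLE
  181–226 m: −αΔT+βΔS = −(1.8 × 10⁻⁴)(-12.0)+(7.3 × 10⁻⁴)(-0.16) = 2.0 × 10⁻³ → stable
The 172–181 m interval has Δρ < 0: lighter water underlies denser water.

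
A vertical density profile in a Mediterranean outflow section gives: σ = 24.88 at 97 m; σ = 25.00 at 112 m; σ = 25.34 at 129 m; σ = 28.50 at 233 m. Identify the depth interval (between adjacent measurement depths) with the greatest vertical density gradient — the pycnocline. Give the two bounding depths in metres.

Compute the density gradient over each adjacent pair:
  97–112 m: Δρ/Δz = 0.12/15 = 8.0 × 10⁻³ kg m⁻⁴
  112–129 m: Δρ/Δz = 0.34/17 = 0.020 kg m⁻⁴
  129–233 m: Δρ/Δz = 3.16/104 = 0.030 kg m⁻⁴
The largest gradient is in the 129–233 m interval — the pycnocline.

129–233 m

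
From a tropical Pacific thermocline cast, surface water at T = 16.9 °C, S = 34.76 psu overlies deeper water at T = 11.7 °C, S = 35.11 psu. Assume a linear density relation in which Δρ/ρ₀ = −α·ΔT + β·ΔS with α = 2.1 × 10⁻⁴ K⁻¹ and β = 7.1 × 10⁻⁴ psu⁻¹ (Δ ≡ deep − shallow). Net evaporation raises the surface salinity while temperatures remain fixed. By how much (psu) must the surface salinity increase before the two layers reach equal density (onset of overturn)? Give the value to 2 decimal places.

Neutral buoyancy requires −α(T_deep − T_surf) + β(S_deep − S_surf′) = 0.
S_surf′ = S_deep − (α/β)·ΔT = 35.11 − (2.1 × 10⁻⁴/7.1 × 10⁻⁴)·(-5.2) = 36.6480 psu.
Increase required: 36.6480 − 34.76 = 1.8880 psu.

1.89 psu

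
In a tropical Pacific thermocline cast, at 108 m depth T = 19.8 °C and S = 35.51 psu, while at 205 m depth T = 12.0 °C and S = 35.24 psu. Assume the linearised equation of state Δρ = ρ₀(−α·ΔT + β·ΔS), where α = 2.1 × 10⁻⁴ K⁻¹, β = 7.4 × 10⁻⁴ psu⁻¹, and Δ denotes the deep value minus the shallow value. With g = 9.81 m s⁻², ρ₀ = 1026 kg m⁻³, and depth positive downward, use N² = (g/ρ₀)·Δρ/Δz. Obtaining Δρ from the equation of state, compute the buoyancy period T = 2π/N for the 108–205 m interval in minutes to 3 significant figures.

ΔT = -7.8 K, ΔS = -0.27 psu (deep − shallow).
Δρ/ρ₀ = −αΔT + βΔS = 1.638 × 10⁻³ − 1.998 × 10⁻⁴ = 1.4382 × 10⁻³, so Δρ ≈ 1.476 kg m⁻³.
N² = (g/ρ₀)·Δρ/Δz = g·(Δρ/ρ₀)/Δz = 9.81 × 1.4382 × 10⁻³ / 97 = 1.4545 × 10⁻⁴ s⁻².
N = √(1.4545 × 10⁻⁴) = 0.012060 rad s⁻¹ → T = 2π/N = 520.99 s = 8.6832 min ≈ 8.68 min.

8.68 min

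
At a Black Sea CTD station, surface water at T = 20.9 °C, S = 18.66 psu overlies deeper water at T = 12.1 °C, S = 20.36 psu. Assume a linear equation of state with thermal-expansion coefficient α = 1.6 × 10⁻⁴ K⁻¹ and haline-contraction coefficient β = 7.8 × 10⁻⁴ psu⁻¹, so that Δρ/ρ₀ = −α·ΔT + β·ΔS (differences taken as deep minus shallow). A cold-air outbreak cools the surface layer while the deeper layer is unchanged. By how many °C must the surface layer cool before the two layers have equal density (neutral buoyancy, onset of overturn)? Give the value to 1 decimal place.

Neutral buoyancy requires Δρ = 0, i.e. −α(T_deep − T_surf′) + β(S_deep − S_surf) = 0.
T_surf′ = T_deep − (β/α)·ΔS = 12.1 − (7.8 × 10⁻⁴/1.6 × 10⁻⁴)·(+1.70) = 3.813 °C.
Cooling required: 20.9 − (3.813) = 17.087 °C.

17.1 °C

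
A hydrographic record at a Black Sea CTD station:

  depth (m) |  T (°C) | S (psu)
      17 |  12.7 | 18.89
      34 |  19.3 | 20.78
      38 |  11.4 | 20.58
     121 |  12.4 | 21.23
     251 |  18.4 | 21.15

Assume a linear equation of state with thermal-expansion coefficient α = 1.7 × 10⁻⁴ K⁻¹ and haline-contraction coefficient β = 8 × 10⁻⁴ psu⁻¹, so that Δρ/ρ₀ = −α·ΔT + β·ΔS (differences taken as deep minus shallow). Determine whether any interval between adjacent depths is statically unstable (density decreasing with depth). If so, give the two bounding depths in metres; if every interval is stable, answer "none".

121–251 m

Evaluate Δρ/ρ₀ = −αΔT + βΔS across each adjacent pair:
  17–34 m: −αΔT+βΔS = −(1.7 × 10⁻⁴)(+6.6)+(8 × 10⁻⁴)(+1.89) = 3.9 × 10⁻⁴ → stable
  34–38 m: −αΔT+βΔS = −(1.7 × 10⁻⁴)(-7.9)+(8 × 10⁻⁴)(-0.20) = 1.2 × 10⁻³ → stable
  38–121 m: −αΔT+βΔS = −(1.7 × 10⁻⁴)(+1.0)+(8 × 10⁻⁴)(+0.65) = 3.5 × 10⁻⁴ → stable
  121–251 m: −αΔT+βΔS = −(1.7 × 10⁻⁴)(+6.0)+(8 × 10⁻⁴)(-0.08) = -1.1 × 10⁻³ → UNSTABLE
The 121–251 m interval has Δρ < 0: lighter water underlies denser water.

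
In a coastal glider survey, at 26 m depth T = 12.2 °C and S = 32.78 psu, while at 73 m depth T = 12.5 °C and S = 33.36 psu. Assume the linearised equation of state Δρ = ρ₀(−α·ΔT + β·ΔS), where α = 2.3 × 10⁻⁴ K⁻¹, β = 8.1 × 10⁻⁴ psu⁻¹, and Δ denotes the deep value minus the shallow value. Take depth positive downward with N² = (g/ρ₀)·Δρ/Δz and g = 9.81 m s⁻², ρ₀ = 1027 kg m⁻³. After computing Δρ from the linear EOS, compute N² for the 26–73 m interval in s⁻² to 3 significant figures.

ΔT = +0.3 K, ΔS = +0.58 psu (deep − shallow).
Δρ/ρ₀ = −αΔT + βΔS = -6.90 × 10⁻⁵ + 4.698 × 10⁻⁴ = 4.008 × 10⁻⁴, so Δρ ≈ 0.4116 kg m⁻³.
N² = (g/ρ₀)·Δρ/Δz = g·(Δρ/ρ₀)/Δz = 9.81 × 4.008 × 10⁻⁴ / 47 = 8.3656 × 10⁻⁵ s⁻² ≈ 8.37 × 10⁻⁵ s⁻².

8.37 × 10⁻⁵ s⁻²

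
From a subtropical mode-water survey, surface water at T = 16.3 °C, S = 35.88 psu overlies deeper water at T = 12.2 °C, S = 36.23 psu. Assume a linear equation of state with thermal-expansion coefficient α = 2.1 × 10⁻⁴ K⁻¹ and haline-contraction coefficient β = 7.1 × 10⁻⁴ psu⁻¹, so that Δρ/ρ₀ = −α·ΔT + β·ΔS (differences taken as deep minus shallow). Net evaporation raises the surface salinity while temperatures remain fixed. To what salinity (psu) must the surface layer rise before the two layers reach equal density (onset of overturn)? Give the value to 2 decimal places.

37.44 psu

Neutral buoyancy requires −α(T_deep − T_surf) + β(S_deep − S_surf′) = 0.
S_surf′ = S_deep − (α/β)·ΔT = 36.23 − (2.1 × 10⁻⁴/7.1 × 10⁻⁴)·(-4.1) = 37.4427 psu.
Increase required: 37.4427 − 35.88 = 1.5627 psu.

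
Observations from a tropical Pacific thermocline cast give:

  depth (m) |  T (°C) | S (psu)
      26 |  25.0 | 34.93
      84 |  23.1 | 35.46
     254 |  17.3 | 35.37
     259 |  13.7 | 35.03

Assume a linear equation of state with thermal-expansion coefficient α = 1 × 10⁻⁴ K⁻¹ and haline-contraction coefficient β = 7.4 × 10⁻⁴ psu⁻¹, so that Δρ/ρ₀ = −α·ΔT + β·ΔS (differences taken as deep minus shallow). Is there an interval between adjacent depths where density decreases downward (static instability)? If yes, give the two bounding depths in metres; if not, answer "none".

Evaluate Δρ/ρ₀ = −αΔT + βΔS across each adjacent pair:
  26–84 m: −αΔT+βΔS = −(1 × 10⁻⁴)(-1.9)+(7.4 × 10⁻⁴)(+0.53) = 5.8 × 10⁻⁴ → stable
  84–254 m: −αΔT+βΔS = −(1 × 10⁻⁴)(-5.8)+(7.4 × 10⁻⁴)(-0.09) = 5.1 × 10⁻⁴ → stable
  254–259 m: −αΔT+βΔS = −(1 × 10⁻⁴)(-3.6)+(7.4 × 10⁻⁴)(-0.34) = 1.1 × 10⁻⁴ → stable
Every interval has Δρ > 0: the column is stably stratified throughout.

none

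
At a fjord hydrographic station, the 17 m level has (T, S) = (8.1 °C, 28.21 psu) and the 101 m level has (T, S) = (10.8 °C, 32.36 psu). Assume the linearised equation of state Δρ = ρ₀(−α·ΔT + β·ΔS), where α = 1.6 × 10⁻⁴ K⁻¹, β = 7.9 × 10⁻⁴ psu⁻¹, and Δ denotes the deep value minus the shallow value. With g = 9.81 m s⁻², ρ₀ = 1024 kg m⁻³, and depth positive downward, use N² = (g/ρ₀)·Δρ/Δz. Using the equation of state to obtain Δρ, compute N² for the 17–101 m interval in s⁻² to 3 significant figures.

3.32 × 10⁻⁴ s⁻²

ΔT = +2.7 K, ΔS = +4.15 psu (deep − shallow).
Δρ/ρ₀ = −αΔT + βΔS = -4.32 × 10⁻⁴ + 3.2785 × 10⁻³ = 2.8465 × 10⁻³, so Δρ ≈ 2.915 kg m⁻³.
N² = (g/ρ₀)·Δρ/Δz = g·(Δρ/ρ₀)/Δz = 9.81 × 2.8465 × 10⁻³ / 84 = 3.3243 × 10⁻⁴ s⁻² ≈ 3.32 × 10⁻⁴ s⁻².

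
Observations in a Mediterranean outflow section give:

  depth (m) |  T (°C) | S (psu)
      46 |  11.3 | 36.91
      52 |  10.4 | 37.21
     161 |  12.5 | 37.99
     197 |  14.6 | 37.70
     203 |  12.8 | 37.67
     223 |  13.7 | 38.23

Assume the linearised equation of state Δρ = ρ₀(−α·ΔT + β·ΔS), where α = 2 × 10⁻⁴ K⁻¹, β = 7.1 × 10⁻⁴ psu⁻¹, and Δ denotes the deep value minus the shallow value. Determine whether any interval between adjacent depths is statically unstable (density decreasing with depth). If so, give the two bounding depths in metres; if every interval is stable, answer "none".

Evaluate Δρ/ρ₀ = −αΔT + βΔS across each adjacent pair:
  46–52 m: −αΔT+βΔS = −(2 × 10⁻⁴)(-0.9)+(7.1 × 10⁻⁴)(+0.30) = 3.9 × 10⁻⁴ → stable
  52–161 m: −αΔT+βΔS = −(2 × 10⁻⁴)(+2.1)+(7.1 × 10⁻⁴)(+0.78) = 1.3 × 10⁻⁴ → stable
  161–197 m: −αΔT+βΔS = −(2 × 10⁻⁴)(+2.1)+(7.1 × 10⁻⁴)(-0.29) = -6.3 × 10⁻⁴ → UNSTABLE
  197–203 m: −αΔT+βΔS = −(2 × 10⁻⁴)(-1.8)+(7.1 × 10⁻⁴)(-0.03) = 3.4 × 10⁻⁴ → stable
  203–223 m: −αΔT+βΔS = −(2 × 10⁻⁴)(+0.9)+(7.1 × 10⁻⁴)(+0.56) = 2.2 × 10⁻⁴ → stable
The 161–197 m interval has Δρ < 0: lighter water underlies denser water.

161–197 m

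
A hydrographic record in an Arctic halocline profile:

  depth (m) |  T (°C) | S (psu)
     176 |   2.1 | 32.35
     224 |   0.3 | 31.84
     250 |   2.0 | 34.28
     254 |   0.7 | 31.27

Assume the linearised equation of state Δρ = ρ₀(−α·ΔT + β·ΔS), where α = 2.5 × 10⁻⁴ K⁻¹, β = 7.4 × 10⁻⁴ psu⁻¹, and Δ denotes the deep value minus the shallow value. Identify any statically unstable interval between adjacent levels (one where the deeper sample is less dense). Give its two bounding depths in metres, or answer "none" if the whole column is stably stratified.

Evaluate Δρ/ρ₀ = −αΔT + βΔS across each adjacent pair:
  176–224 m: −αΔT+βΔS = −(2.5 × 10⁻⁴)(-1.8)+(7.4 × 10⁻⁴)(-0.51) = 7.3 × 10⁻⁵ → stable
  224–250 m: −αΔT+βΔS = −(2.5 × 10⁻⁴)(+1.7)+(7.4 × 10⁻⁴)(+2.44) = 1.4 × 10⁻³ → stable
  250–254 m: −αΔT+βΔS = −(2.5 × 10⁻⁴)(-1.3)+(7.4 × 10⁻⁴)(-3.01) = -1.9 × 10⁻³ → UNSTABLE
The 250–254 m interval has Δρ < 0: lighter water underlies denser water.

250–254 m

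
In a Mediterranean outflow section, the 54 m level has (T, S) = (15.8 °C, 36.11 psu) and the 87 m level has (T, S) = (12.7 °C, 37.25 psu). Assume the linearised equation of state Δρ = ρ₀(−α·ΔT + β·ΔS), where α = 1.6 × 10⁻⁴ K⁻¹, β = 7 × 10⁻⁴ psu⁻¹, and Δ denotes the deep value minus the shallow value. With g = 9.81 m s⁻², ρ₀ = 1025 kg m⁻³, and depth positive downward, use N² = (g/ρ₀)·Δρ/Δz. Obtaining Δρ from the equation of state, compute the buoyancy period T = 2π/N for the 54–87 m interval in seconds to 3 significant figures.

ΔT = -3.1 K, ΔS = +1.14 psu (deep − shallow).
Δρ/ρ₀ = −αΔT + βΔS = 4.96 × 10⁻⁴ + 7.98 × 10⁻⁴ = 1.294 × 10⁻³, so Δρ ≈ 1.326 kg m⁻³.
N² = (g/ρ₀)·Δρ/Δz = g·(Δρ/ρ₀)/Δz = 9.81 × 1.294 × 10⁻³ / 33 = 3.8467 × 10⁻⁴ s⁻².
N = √(3.8467 × 10⁻⁴) = 0.019613 rad s⁻¹ → T = 2π/N = 320.36 s ≈ 320 s.

320 s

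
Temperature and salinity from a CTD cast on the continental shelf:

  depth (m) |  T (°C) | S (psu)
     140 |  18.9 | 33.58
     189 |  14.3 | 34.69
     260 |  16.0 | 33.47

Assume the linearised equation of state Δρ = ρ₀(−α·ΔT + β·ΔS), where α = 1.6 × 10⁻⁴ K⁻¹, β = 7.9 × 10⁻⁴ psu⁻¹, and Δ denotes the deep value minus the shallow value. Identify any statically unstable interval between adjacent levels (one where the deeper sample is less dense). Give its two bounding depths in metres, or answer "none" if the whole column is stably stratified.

Evaluate Δρ/ρ₀ = −αΔT + βΔS across each adjacent pair:
  140–189 m: −αΔT+βΔS = −(1.6 × 10⁻⁴)(-4.6)+(7.9 × 10⁻⁴)(+1.11) = 1.6 × 10⁻³ → stable
  189–260 m: −αΔT+βΔS = −(1.6 × 10⁻⁴)(+1.7)+(7.9 × 10⁻⁴)(-1.22) = -1.2 × 10⁻³ → UNSTABLE
The 189–260 m interval has Δρ < 0: lighter water underlies denser water.

189–260 m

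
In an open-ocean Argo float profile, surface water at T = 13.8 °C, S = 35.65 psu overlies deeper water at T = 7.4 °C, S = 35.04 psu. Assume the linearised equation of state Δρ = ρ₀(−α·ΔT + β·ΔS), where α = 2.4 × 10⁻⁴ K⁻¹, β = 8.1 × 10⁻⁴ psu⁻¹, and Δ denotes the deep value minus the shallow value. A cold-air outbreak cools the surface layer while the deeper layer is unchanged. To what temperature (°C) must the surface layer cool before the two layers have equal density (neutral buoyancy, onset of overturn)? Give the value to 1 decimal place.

Neutral buoyancy requires Δρ = 0, i.e. −α(T_deep − T_surf′) + β(S_deep − S_surf) = 0.
T_surf′ = T_deep − (β/α)·ΔS = 7.4 − (8.1 × 10⁻⁴/2.4 × 10⁻⁴)·(-0.61) = 9.459 °C.
Cooling required: 13.8 − (9.459) = 4.341 °C.

9.5 °C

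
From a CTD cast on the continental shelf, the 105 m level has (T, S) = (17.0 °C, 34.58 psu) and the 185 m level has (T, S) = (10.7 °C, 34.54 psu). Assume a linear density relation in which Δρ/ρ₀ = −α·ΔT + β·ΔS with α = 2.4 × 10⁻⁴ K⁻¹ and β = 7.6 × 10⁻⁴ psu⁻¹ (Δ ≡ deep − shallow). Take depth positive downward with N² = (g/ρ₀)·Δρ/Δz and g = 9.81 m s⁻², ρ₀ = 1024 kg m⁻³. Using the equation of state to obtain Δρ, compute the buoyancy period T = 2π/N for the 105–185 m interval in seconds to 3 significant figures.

466 s

ΔT = -6.3 K, ΔS = -0.04 psu (deep − shallow).
Δρ/ρ₀ = −αΔT + βΔS = 1.512 × 10⁻³ − 3.04 × 10⁻⁵ = 1.4816 × 10⁻³, so Δρ ≈ 1.517 kg m⁻³.
N² = (g/ρ₀)·Δρ/Δz = g·(Δρ/ρ₀)/Δz = 9.81 × 1.4816 × 10⁻³ / 80 = 1.8168 × 10⁻⁴ s⁻².
N = √(1.8168 × 10⁻⁴) = 0.013479 rad s⁻¹ → T = 2π/N = 466.15 s ≈ 466 s.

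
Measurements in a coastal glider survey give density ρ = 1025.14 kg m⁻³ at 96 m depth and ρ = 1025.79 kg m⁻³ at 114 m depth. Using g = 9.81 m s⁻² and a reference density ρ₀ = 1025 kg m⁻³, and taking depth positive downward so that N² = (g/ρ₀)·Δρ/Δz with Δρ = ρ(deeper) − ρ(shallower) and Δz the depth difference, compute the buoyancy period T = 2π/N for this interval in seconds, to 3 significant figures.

Δρ = 1025.79 − 1025.14 = 0.65 kg m⁻³ over Δz = 114 − 96 = 18 m.
N² = (9.81/1025) × (0.65/18) = 3.4561 × 10⁻⁴ s⁻².
N = √(3.4561 × 10⁻⁴) = 0.018591 rad s⁻¹, so T = 2π/N = 337.97 s ≈ 338 s.
N² > 0, so the interval is statically stable.

338 s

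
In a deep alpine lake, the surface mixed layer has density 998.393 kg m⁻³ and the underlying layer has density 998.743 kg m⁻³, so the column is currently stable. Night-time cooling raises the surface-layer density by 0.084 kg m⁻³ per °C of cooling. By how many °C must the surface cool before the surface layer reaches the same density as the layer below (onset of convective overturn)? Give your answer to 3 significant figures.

Density deficit of the surface layer: 998.743 − 998.393 = 0.35 kg m⁻³.
Required change = 0.35 / 0.084 = 4.17 °C.

4.17 °C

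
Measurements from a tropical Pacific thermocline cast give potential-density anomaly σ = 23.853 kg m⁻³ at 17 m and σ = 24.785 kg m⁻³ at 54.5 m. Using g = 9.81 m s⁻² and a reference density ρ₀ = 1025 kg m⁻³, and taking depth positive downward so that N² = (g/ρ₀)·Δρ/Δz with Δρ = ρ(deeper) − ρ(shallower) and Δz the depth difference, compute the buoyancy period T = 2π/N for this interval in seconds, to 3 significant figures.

Δρ = 1024.785 − 1023.853 = 0.932 kg m⁻³ over Δz = 54.5 − 17 = 37.5 m.
N² = (9.81/1025) × (0.932/37.5) = 2.3786 × 10⁻⁴ s⁻².
N = √(2.3786 × 10⁻⁴) = 0.015423 rad s⁻¹, so T = 2π/N = 407.39 s ≈ 407 s.

407 s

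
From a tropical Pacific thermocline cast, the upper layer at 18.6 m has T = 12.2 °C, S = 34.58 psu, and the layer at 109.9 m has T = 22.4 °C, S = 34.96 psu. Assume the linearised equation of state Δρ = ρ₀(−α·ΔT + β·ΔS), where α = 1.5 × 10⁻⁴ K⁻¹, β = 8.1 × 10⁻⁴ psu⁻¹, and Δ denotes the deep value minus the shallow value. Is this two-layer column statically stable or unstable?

unstable

ΔT = 22.4 − 12.2 = +10.2 K and ΔS = 34.96 − 34.58 = +0.38 psu (deep − shallow).
−αΔT = -1.53 × 10⁻³; βΔS = 3.078 × 10⁻⁴; sum Δρ/ρ₀ = -1.2222 × 10⁻³.
Δρ/ρ₀ < 0, so Δρ < 0: deeper water is lighter → statically unstable; the column would overturn.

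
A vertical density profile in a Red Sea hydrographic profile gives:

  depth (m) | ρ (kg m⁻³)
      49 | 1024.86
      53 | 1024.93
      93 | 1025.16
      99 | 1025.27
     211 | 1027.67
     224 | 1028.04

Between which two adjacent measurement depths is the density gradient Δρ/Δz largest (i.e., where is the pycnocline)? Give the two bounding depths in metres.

211–224 m

Compute the density gradient over each adjacent pair:
  49–53 m: Δρ/Δz = 0.07/4 = 0.018 kg m⁻⁴
  53–93 m: Δρ/Δz = 0.23/40 = 5.7 × 10⁻³ kg m⁻⁴
  93–99 m: Δρ/Δz = 0.11/6 = 0.018 kg m⁻⁴
  99–211 m: Δρ/Δz = 2.40/112 = 0.021 kg m⁻⁴
  211–224 m: Δρ/Δz = 0.37/13 = 0.028 kg m⁻⁴
The largest gradient is in the 211–224 m interval — the pycnocline.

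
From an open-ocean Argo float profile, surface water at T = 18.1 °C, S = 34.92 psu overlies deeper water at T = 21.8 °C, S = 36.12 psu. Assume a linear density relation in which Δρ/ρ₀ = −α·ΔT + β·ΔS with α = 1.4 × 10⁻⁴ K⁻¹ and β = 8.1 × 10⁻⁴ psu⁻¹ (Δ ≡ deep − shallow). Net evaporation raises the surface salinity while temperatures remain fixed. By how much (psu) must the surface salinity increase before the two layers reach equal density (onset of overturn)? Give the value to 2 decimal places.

Neutral buoyancy requires −α(T_deep − T_surf) + β(S_deep − S_surf′) = 0.
S_surf′ = S_deep − (α/β)·ΔT = 36.12 − (1.4 × 10⁻⁴/8.1 × 10⁻⁴)·(+3.7) = 35.4805 psu.
Increase required: 35.4805 − 34.92 = 0.5605 psu.

0.56 psu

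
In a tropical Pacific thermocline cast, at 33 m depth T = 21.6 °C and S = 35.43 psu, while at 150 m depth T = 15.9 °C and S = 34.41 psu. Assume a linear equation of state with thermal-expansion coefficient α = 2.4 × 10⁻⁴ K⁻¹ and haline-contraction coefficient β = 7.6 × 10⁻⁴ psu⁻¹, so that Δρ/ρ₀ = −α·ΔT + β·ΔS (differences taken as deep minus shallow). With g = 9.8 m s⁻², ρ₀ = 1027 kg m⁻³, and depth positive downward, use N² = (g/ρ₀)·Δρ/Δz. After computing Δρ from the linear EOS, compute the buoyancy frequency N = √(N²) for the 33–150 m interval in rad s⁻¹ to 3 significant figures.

ΔT = -5.7 K, ΔS = -1.02 psu (deep − shallow).
Δρ/ρ₀ = −αΔT + βΔS = 1.368 × 10⁻³ − 7.752 × 10⁻⁴ = 5.928 × 10⁻⁴, so Δρ ≈ 0.6088 kg m⁻³.
N² = (g/ρ₀)·Δρ/Δz = g·(Δρ/ρ₀)/Δz = 9.8 × 5.928 × 10⁻⁴ / 117 = 4.9653 × 10⁻⁵ s⁻².
N = √(4.9653 × 10⁻⁵) = 7.0465 × 10⁻³ rad s⁻¹ ≈ 7.05 × 10⁻³ rad s⁻¹.

7.05 × 10⁻³ rad s⁻¹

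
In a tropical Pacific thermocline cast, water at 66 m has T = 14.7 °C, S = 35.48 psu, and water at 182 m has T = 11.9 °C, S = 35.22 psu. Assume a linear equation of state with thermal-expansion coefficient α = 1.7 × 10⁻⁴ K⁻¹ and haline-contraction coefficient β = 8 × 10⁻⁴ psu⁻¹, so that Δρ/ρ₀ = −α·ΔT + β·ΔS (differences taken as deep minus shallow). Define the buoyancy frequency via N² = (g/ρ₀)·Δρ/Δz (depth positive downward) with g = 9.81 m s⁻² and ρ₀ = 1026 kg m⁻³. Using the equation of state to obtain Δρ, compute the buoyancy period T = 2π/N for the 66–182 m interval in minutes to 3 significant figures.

22.0 min

ΔT = -2.8 K, ΔS = -0.26 psu (deep − shallow).
Δρ/ρ₀ = −αΔT + βΔS = 4.76 × 10⁻⁴ − 2.08 × 10⁻⁴ = 2.68 × 10⁻⁴, so Δρ ≈ 0.2750 kg m⁻³.
N² = (g/ρ₀)·Δρ/Δz = g·(Δρ/ρ₀)/Δz = 9.81 × 2.68 × 10⁻⁴ / 116 = 2.2664 × 10⁻⁵ s⁻².
N = √(2.2664 × 10⁻⁵) = 4.7607 × 10⁻³ rad s⁻¹ → T = 2π/N = 1.3198 × 10³ s = 21.997 min ≈ 22.0 min.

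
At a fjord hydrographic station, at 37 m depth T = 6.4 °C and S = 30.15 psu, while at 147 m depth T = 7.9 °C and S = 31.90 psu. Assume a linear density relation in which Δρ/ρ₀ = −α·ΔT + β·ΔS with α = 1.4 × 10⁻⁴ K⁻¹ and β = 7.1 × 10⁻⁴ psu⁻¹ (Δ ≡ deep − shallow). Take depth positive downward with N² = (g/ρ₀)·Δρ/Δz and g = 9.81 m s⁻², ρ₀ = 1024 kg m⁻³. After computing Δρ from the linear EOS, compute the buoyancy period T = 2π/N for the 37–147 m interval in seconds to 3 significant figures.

ΔT = +1.5 K, ΔS = +1.75 psu (deep − shallow).
Δρ/ρ₀ = −αΔT + βΔS = -2.10 × 10⁻⁴ + 1.2425 × 10⁻³ = 1.0325 × 10⁻³, so Δρ ≈ 1.057 kg m⁻³.
N² = (g/ρ₀)·Δρ/Δz = g·(Δρ/ρ₀)/Δz = 9.81 × 1.0325 × 10⁻³ / 110 = 9.2080 × 10⁻⁵ s⁻².
N = √(9.2080 × 10⁻⁵) = 9.5958 × 10⁻³ rad s⁻¹ → T = 2π/N = 654.78 s ≈ 655 s.

655 s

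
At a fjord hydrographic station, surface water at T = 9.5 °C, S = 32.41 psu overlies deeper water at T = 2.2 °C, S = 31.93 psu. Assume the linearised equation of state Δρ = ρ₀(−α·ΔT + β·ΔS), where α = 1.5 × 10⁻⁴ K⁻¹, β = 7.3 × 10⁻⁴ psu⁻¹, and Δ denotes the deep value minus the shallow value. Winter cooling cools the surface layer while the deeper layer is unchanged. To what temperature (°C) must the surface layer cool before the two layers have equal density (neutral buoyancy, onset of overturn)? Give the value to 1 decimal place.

Neutral buoyancy requires Δρ = 0, i.e. −α(T_deep − T_surf′) + β(S_deep − S_surf) = 0.
T_surf′ = T_deep − (β/α)·ΔS = 2.2 − (7.3 × 10⁻⁴/1.5 × 10⁻⁴)·(-0.48) = 4.536 °C.
Cooling required: 9.5 − (4.536) = 4.964 °C.

4.5 °C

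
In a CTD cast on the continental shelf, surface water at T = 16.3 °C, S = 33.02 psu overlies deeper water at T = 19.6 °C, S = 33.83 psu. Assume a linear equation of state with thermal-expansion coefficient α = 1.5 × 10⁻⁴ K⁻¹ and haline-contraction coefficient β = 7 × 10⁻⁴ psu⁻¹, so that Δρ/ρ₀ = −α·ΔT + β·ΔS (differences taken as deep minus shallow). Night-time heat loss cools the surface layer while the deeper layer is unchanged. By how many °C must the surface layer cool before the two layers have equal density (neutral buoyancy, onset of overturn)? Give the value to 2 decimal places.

Neutral buoyancy requires Δρ = 0, i.e. −α(T_deep − T_surf′) + β(S_deep − S_surf) = 0.
T_surf′ = T_deep − (β/α)·ΔS = 19.6 − (7 × 10⁻⁴/1.5 × 10⁻⁴)·(+0.81) = 15.8200 °C.
Cooling required: 16.3 − (15.8200) = 0.4800 °C.

0.48 °C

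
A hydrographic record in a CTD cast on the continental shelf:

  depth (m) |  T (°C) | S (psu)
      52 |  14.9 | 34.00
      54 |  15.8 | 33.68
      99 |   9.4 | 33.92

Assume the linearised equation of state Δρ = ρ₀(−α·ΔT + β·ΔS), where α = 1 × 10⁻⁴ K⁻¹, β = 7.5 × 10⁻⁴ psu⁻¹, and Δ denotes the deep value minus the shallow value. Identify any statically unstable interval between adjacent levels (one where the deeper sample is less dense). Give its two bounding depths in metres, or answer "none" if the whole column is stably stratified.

Evaluate Δρ/ρ₀ = −αΔT + βΔS across each adjacent pair:
  52–54 m: −αΔT+βΔS = −(1 × 10⁻⁴)(+0.9)+(7.5 × 10⁻⁴)(-0.32) = -3.3 × 10⁻⁴ → UNSTABLE
  54–99 m: −αΔT+βΔS = −(1 × 10⁻⁴)(-6.4)+(7.5 × 10⁻⁴)(+0.24) = 8.2 × 10⁻⁴ → stable
The 52–54 m interval has Δρ < 0: lighter water underlies denser water.

52–54 m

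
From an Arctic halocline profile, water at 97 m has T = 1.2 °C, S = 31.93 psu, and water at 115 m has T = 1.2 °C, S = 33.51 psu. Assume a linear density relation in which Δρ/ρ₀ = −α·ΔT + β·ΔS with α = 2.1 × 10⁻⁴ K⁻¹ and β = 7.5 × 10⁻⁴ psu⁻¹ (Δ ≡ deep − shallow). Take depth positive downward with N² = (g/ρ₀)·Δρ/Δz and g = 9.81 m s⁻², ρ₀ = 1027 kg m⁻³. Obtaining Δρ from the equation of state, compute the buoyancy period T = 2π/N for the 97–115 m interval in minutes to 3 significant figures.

4.12 min

ΔT = +0.0 K, ΔS = +1.58 psu (deep − shallow).
Δρ/ρ₀ = −αΔT + βΔS = 0 + 1.185 × 10⁻³ = 1.185 × 10⁻³, so Δρ ≈ 1.217 kg m⁻³.
N² = (g/ρ₀)·Δρ/Δz = g·(Δρ/ρ₀)/Δz = 9.81 × 1.185 × 10⁻³ / 18 = 6.4583 × 10⁻⁴ s⁻².
N = √(6.4583 × 10⁻⁴) = 0.025413 rad s⁻¹ → T = 2π/N = 247.24 s = 4.1207 min ≈ 4.12 min.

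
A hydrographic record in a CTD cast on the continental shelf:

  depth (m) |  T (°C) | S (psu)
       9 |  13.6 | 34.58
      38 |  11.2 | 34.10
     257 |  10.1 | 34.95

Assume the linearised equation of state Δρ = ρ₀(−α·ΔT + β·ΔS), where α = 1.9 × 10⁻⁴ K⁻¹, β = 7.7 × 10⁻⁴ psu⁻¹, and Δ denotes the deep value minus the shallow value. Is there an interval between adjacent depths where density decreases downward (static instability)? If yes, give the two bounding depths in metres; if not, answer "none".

Evaluate Δρ/ρ₀ = −αΔT + βΔS across each adjacent pair:
  9–38 m: −αΔT+βΔS = −(1.9 × 10⁻⁴)(-2.4)+(7.7 × 10⁻⁴)(-0.48) = 8.6 × 10⁻⁵ → stable
  38–257 m: −αΔT+βΔS = −(1.9 × 10⁻⁴)(-1.1)+(7.7 × 10⁻⁴)(+0.85) = 8.6 × 10⁻⁴ → stable
Every interval has Δρ > 0: the column is stably stratified throughout.

none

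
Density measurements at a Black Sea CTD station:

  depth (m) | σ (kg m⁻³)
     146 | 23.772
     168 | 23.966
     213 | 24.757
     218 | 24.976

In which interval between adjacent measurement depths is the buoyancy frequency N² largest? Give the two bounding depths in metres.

213–218 m

Compute the density gradient over each adjacent pair:
  146–168 m: Δρ/Δz = 0.194/22 = 8.8 × 10⁻³ kg m⁻⁴
  168–213 m: Δρ/Δz = 0.791/45 = 0.018 kg m⁻⁴
  213–218 m: Δρ/Δz = 0.219/5 = 0.044 kg m⁻⁴
The largest gradient is in the 213–218 m interval — the pycnocline.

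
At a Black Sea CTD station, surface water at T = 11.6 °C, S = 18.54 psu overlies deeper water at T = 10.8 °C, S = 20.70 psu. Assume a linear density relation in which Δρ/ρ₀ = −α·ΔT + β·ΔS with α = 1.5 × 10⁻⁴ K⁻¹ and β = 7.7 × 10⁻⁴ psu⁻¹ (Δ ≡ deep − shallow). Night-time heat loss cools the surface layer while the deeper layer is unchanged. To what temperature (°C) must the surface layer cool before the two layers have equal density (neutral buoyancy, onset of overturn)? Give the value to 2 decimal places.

-0.29 °C

Neutral buoyancy requires Δρ = 0, i.e. −α(T_deep − T_surf′) + β(S_deep − S_surf) = 0.
T_surf′ = T_deep − (β/α)·ΔS = 10.8 − (7.7 × 10⁻⁴/1.5 × 10⁻⁴)·(+2.16) = -0.2880 °C.
Cooling required: 11.6 − (-0.2880) = 11.8880 °C.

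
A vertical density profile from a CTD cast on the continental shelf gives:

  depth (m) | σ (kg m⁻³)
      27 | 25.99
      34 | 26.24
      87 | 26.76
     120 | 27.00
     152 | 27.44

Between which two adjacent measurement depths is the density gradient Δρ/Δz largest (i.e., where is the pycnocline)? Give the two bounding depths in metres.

27–34 m

Compute the density gradient over each adjacent pair:
  27–34 m: Δρ/Δz = 0.25/7 = 0.036 kg m⁻⁴
  34–87 m: Δρ/Δz = 0.52/53 = 9.8 × 10⁻³ kg m⁻⁴
  87–120 m: Δρ/Δz = 0.24/33 = 7.3 × 10⁻³ kg m⁻⁴
  120–152 m: Δρ/Δz = 0.44/32 = 0.014 kg m⁻⁴
The largest gradient is in the 27–34 m interval — the pycnocline.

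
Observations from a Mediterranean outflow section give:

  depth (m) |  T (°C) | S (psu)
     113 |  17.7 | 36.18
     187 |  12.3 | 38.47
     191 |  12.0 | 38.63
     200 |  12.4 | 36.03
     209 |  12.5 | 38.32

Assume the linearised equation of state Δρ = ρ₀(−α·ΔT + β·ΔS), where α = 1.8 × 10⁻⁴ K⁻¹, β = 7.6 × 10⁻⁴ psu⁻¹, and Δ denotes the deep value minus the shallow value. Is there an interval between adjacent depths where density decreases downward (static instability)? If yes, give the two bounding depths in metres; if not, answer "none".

191–200 m

Evaluate Δρ/ρ₀ = −αΔT + βΔS across each adjacent pair:
  113–187 m: −αΔT+βΔS = −(1.8 × 10⁻⁴)(-5.4)+(7.6 × 10⁻⁴)(+2.29) = 2.7 × 10⁻³ → stable
  187–191 m: −αΔT+βΔS = −(1.8 × 10⁻⁴)(-0.3)+(7.6 × 10⁻⁴)(+0.16) = 1.8 × 10⁻⁴ → stable
  191–200 m: −αΔT+βΔS = −(1.8 × 10⁻⁴)(+0.4)+(7.6 × 10⁻⁴)(-2.60) = -2.0 × 10⁻³ → UNSTABLE
  200–209 m: −αΔT+βΔS = −(1.8 × 10⁻⁴)(+0.1)+(7.6 × 10⁻⁴)(+2.29) = 1.7 × 10⁻³ → stable
The 191–200 m interval has Δρ < 0: lighter water underlies denser water.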